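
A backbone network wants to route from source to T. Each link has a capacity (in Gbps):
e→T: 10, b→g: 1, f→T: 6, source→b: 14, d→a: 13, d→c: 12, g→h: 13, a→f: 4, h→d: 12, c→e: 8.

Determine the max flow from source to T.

Augment source→b→g→h→d→c→e→T: bottleneck 1. Total 1.
No augmenting path remains in the residual graph.

1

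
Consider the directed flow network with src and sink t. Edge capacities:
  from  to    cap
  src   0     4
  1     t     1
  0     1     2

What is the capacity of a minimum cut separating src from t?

Max flow = 1 (via 1 augmenting path).
In the residual at optimum, the set reachable from src is {0, 1, src}.
Cut edges: 1->t (cap 1). Sum = 1.

1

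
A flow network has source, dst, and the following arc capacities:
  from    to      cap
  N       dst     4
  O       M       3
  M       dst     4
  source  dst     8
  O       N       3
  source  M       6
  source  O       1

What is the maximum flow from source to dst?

13

Augment source->dst: bottleneck 8. Total 8.
Augment source->M->dst: bottleneck 4. Total 12.
Augment source->O->N->dst: bottleneck 1. Total 13.
No augmenting path remains in the residual graph.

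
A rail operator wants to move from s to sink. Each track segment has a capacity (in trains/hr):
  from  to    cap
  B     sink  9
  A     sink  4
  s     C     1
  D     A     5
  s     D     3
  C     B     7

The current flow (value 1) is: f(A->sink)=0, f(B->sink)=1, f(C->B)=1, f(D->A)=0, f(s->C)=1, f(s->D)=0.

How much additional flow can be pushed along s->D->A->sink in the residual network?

Residual capacities along the path: s->D: 3, D->A: 5, A->sink: 4.
Minimum is 3.

3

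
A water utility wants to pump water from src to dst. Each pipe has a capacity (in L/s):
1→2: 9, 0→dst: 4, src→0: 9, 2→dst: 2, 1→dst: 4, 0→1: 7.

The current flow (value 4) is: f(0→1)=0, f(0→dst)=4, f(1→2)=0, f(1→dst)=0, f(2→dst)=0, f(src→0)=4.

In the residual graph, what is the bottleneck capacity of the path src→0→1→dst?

4

Residual capacities along the path: src→0: 5, 0→1: 7, 1→dst: 4.
Minimum is 4.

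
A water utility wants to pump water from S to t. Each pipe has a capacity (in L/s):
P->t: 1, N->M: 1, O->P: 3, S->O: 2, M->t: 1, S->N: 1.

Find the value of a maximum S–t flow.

2

Augment S->O->P->t: bottleneck 1. Total 1.
Augment S->N->M->t: bottleneck 1. Total 2.
No augmenting path remains in the residual graph.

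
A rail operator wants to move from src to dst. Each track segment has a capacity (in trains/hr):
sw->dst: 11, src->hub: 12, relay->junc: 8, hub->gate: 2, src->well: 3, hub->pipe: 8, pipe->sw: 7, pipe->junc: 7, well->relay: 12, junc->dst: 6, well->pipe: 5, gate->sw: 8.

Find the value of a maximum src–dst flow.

13

Augment src->hub->gate->sw->dst: bottleneck 2. Total 2.
Augment src->hub->pipe->sw->dst: bottleneck 7. Total 9.
Augment src->hub->pipe->junc->dst: bottleneck 1. Total 10.
Augment src->well->pipe->junc->dst: bottleneck 3. Total 13.
No augmenting path remains in the residual graph.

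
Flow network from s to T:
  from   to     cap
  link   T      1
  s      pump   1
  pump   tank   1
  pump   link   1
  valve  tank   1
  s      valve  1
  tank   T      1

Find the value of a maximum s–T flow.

Augment s->pump->link->T: bottleneck 1. Total 1.
Augment s->valve->tank->T: bottleneck 1. Total 2.
No augmenting path remains in the residual graph.

2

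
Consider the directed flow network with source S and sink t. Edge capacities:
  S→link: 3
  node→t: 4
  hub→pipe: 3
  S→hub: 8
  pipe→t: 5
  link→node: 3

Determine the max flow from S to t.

Augment S→hub→pipe→t: bottleneck 3. Total 3.
Augment S→link→node→t: bottleneck 3. Total 6.
No augmenting path remains in the residual graph.

6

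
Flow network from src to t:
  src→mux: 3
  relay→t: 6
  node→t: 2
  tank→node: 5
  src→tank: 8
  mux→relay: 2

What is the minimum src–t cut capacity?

4

Max flow = 4 (via 2 augmenting paths).
In the residual at optimum, the set reachable from src is {mux, node, src, tank}.
Cut edges: mux→relay (cap 2), node→t (cap 2). Sum = 4.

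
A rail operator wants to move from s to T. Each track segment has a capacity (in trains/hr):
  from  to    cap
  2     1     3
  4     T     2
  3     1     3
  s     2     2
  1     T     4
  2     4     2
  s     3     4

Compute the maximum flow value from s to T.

Augment s->3->1->T: bottleneck 3. Total 3.
Augment s->2->1->T: bottleneck 1. Total 4.
Augment s->2->4->T: bottleneck 1. Total 5.
No augmenting path remains in the residual graph.

5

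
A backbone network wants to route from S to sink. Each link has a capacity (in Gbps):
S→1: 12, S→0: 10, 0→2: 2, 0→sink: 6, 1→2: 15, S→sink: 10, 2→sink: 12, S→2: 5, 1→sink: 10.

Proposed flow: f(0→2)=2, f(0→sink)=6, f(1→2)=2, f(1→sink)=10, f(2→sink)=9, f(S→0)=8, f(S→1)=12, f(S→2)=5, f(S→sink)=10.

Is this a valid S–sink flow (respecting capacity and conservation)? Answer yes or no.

Every edge has 0 ≤ f(e) ≤ cap(e).
At each intermediate node, inflow equals outflow.

Yes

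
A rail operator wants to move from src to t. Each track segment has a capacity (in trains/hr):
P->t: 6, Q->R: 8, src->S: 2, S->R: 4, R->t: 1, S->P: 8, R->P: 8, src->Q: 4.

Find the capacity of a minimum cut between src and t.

6

Max flow = 6 (via 3 augmenting paths).
In the residual at optimum, the set reachable from src is {src}.
Cut edges: src->S (cap 2), src->Q (cap 4). Sum = 6.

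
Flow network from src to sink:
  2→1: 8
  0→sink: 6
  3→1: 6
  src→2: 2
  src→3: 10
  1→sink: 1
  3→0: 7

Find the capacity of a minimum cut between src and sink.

7

Max flow = 7 (via 2 augmenting paths).
In the residual at optimum, the set reachable from src is {0, 1, 2, 3, src}.
Cut edges: 1→sink (cap 1), 0→sink (cap 6). Sum = 7.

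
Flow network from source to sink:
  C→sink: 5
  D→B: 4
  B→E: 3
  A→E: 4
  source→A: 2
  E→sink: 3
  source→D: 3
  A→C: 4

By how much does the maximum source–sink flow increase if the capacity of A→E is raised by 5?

Original max flow = 5.
Edge A→E does not cross the min cut (source side {source}), so extra capacity there cannot help.
New max flow = 5. Increase = 0.

0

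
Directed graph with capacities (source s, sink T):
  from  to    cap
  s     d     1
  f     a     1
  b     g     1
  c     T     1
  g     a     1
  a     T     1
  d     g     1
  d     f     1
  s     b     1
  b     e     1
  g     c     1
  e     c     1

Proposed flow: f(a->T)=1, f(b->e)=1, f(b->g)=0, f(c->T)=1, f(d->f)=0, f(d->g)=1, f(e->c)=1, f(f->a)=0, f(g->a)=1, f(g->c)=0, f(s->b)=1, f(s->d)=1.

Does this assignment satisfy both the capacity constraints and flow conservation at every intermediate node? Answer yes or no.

Every edge has 0 ≤ f(e) ≤ cap(e).
At each intermediate node, inflow equals outflow.

Yes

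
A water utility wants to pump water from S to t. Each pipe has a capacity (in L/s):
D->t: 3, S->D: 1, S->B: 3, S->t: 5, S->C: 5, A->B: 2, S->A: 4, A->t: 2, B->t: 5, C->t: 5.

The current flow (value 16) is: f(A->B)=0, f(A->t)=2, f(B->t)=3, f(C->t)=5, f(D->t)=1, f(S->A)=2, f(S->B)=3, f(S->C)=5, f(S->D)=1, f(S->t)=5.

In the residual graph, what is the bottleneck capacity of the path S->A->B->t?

2

Residual capacities along the path: S->A: 2, A->B: 2, B->t: 2.
Minimum is 2.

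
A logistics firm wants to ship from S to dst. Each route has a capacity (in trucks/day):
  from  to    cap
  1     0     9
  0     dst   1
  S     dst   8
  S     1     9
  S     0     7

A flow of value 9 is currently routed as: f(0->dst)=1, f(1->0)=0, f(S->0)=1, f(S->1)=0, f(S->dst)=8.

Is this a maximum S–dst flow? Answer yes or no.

Yes

Residual reachable from S: {0, 1, S}; dst is not reachable.
Saturated cut: S->dst, 0->dst with total capacity 9 = current flow value. Flow is maximum.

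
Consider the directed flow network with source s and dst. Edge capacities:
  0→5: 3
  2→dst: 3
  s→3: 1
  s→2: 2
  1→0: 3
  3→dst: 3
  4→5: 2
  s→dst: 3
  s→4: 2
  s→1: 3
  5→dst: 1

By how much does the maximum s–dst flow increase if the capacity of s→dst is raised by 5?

5

Original max flow = 7.
After raising cap(s→dst), augmenting paths through that edge carry 5 more units.
New max flow = 12. Increase = 5.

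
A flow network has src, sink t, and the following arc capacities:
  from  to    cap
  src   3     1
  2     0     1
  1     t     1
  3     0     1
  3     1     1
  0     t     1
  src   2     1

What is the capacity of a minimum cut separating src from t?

2

Max flow = 2 (via 2 augmenting paths).
In the residual at optimum, the set reachable from src is {src}.
Cut edges: src->3 (cap 1), src->2 (cap 1). Sum = 2.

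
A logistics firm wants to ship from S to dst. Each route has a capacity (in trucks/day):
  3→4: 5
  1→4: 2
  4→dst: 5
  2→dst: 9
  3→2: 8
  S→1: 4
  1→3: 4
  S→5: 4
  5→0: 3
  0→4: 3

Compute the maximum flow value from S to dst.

7

Augment S→1→4→dst: bottleneck 2. Total 2.
Augment S→5→0→4→dst: bottleneck 3. Total 5.
Augment S→1→3→2→dst: bottleneck 2. Total 7.
No augmenting path remains in the residual graph.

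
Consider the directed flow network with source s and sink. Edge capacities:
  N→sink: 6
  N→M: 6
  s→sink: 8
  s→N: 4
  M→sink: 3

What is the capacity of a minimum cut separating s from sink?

Max flow = 12 (via 2 augmenting paths).
In the residual at optimum, the set reachable from s is {s}.
Cut edges: s→N (cap 4), s→sink (cap 8). Sum = 12.

12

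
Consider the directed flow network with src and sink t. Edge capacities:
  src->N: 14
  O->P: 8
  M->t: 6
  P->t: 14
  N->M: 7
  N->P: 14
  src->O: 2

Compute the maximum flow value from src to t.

Augment src->O->P->t: bottleneck 2. Total 2.
Augment src->N->P->t: bottleneck 12. Total 14.
Augment src->N->M->t: bottleneck 2. Total 16.
No augmenting path remains in the residual graph.

16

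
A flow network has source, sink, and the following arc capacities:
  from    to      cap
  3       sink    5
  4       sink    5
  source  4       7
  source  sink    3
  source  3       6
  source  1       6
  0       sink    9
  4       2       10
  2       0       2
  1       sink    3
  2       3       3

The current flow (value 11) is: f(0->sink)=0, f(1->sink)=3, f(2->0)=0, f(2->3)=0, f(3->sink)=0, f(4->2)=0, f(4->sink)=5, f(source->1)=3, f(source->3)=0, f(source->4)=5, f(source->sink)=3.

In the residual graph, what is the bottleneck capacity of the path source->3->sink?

Residual capacities along the path: source->3: 6, 3->sink: 5.
Minimum is 5.

5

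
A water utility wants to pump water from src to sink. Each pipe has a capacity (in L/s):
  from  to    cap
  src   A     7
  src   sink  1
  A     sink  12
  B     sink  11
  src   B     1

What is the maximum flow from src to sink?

9

Augment src->sink: bottleneck 1. Total 1.
Augment src->A->sink: bottleneck 7. Total 8.
Augment src->B->sink: bottleneck 1. Total 9.
No augmenting path remains in the residual graph.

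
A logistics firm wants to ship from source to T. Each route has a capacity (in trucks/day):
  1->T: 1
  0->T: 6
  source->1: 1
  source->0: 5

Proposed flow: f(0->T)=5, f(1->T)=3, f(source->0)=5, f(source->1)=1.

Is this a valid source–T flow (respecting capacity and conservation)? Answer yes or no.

No

Capacity violated on 1->T: flow 3 > capacity 1.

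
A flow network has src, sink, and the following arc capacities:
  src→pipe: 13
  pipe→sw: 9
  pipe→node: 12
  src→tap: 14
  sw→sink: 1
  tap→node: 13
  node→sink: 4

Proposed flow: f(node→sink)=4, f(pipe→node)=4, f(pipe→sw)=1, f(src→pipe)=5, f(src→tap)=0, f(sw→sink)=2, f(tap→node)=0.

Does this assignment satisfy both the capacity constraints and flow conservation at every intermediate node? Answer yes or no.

No

Capacity violated on sw→sink: flow 2 > capacity 1.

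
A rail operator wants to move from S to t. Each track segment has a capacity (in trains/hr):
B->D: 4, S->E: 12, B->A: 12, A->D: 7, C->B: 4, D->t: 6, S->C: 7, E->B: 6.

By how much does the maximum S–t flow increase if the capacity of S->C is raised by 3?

0

Original max flow = 6.
Edge S->C does not cross the min cut (source side {A, B, C, D, E, S}), so extra capacity there cannot help.
New max flow = 6. Increase = 0.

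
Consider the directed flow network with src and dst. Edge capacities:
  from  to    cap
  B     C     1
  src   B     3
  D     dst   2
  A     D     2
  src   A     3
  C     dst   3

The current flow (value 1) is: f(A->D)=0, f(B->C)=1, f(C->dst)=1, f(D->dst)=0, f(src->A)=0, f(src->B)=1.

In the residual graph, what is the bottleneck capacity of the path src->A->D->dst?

Residual capacities along the path: src->A: 3, A->D: 2, D->dst: 2.
Minimum is 2.

2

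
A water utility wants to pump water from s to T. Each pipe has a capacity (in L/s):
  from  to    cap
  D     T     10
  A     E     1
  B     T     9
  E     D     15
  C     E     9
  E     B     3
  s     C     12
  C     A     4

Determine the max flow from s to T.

Augment s->C->E->B->T: bottleneck 3. Total 3.
Augment s->C->E->D->T: bottleneck 6. Total 9.
Augment s->C->A->E->D->T: bottleneck 1. Total 10.
No augmenting path remains in the residual graph.

10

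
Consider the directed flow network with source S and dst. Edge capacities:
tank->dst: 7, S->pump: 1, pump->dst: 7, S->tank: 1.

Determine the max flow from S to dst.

2

Augment S->pump->dst: bottleneck 1. Total 1.
Augment S->tank->dst: bottleneck 1. Total 2.
No augmenting path remains in the residual graph.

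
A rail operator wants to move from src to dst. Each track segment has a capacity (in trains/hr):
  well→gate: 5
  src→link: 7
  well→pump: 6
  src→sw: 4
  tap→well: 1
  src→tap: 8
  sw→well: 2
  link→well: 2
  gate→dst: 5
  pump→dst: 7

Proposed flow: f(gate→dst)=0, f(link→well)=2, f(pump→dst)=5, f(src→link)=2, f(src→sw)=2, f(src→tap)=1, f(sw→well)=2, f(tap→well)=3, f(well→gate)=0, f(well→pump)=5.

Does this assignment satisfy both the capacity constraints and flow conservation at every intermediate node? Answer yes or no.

No

Capacity violated on tap→well: flow 3 > capacity 1.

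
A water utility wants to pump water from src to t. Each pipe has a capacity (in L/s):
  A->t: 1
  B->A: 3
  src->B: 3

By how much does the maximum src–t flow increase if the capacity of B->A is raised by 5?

0

Original max flow = 1.
Edge B->A does not cross the min cut (source side {A, B, src}), so extra capacity there cannot help.
New max flow = 1. Increase = 0.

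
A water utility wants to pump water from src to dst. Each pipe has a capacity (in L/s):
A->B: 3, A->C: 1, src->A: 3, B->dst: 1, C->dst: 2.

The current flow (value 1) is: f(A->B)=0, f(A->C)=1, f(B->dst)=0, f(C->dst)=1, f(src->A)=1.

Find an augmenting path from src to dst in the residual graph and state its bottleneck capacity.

src->A->B->dst, bottleneck 1

Residual along src->A->B->dst: src->A: 2, A->B: 3, B->dst: 1.
Bottleneck = min = 1.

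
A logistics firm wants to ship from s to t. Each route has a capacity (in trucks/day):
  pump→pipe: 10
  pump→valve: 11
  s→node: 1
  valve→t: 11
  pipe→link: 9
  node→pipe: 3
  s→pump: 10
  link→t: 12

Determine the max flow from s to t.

11

Augment s→pump→valve→t: bottleneck 10. Total 10.
Augment s→node→pipe→link→t: bottleneck 1. Total 11.
No augmenting path remains in the residual graph.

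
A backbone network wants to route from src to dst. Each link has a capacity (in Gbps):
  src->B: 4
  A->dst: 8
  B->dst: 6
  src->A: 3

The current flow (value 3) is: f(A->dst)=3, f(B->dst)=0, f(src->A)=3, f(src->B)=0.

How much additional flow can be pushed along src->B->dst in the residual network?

Residual capacities along the path: src->B: 4, B->dst: 6.
Minimum is 4.

4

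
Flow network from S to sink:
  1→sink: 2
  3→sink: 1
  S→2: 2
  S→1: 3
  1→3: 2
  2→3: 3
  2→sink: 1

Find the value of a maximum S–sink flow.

Augment S→1→sink: bottleneck 2. Total 2.
Augment S→2→sink: bottleneck 1. Total 3.
Augment S→1→3→sink: bottleneck 1. Total 4.
No augmenting path remains in the residual graph.

4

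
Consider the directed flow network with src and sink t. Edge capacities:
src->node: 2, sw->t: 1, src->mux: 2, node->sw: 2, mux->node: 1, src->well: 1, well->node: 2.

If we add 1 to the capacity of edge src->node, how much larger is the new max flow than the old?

Original max flow = 1.
Edge src->node does not cross the min cut (source side {mux, node, src, sw, well}), so extra capacity there cannot help.
New max flow = 1. Increase = 0.

0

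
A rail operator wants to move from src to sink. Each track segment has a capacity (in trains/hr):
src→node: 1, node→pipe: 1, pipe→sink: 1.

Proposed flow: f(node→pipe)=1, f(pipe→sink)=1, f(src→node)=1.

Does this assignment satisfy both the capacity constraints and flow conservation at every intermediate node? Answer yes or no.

Yes

Every edge has 0 ≤ f(e) ≤ cap(e).
At each intermediate node, inflow equals outflow.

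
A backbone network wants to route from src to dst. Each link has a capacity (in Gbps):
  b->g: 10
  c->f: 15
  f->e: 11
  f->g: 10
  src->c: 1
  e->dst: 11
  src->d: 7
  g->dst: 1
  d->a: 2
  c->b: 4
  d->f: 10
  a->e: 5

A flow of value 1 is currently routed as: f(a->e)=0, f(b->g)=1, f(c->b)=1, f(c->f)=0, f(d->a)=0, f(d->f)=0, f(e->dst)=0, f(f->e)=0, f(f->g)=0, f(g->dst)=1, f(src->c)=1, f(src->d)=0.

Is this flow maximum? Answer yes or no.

Residual path src->d->f->e->dst has bottleneck 7 > 0.
Pushing 7 along it raises the flow to 8, so the given flow is not maximum.

No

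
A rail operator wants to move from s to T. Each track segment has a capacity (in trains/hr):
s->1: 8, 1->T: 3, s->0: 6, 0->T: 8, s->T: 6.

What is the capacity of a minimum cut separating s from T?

Max flow = 15 (via 3 augmenting paths).
In the residual at optimum, the set reachable from s is {1, s}.
Cut edges: s->0 (cap 6), s->T (cap 6), 1->T (cap 3). Sum = 15.

15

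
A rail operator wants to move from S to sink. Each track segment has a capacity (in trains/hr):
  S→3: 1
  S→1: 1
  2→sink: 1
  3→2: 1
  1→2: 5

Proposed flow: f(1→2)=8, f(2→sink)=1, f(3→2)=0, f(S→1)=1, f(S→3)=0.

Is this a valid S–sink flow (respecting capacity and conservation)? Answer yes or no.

No

Capacity violated on 1→2: flow 8 > capacity 5.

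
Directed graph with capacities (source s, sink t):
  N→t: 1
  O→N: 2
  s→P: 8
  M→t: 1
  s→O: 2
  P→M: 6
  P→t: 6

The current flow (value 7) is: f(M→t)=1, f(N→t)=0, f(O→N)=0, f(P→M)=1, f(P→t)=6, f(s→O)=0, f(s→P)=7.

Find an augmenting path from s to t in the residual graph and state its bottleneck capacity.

Residual along s→O→N→t: s→O: 2, O→N: 2, N→t: 1.
Bottleneck = min = 1.

s→O→N→t, bottleneck 1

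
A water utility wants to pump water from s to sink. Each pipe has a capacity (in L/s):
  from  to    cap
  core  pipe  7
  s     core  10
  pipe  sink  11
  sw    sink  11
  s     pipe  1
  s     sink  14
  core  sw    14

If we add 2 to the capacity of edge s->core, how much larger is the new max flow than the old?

Original max flow = 25.
After raising cap(s->core), augmenting paths through that edge carry 2 more units.
New max flow = 27. Increase = 2.

2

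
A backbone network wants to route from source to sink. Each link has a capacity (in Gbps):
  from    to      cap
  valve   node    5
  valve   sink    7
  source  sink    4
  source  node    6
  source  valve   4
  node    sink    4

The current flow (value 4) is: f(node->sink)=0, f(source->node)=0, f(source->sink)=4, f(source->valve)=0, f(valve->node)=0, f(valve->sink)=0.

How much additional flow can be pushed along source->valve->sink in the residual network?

4

Residual capacities along the path: source->valve: 4, valve->sink: 7.
Minimum is 4.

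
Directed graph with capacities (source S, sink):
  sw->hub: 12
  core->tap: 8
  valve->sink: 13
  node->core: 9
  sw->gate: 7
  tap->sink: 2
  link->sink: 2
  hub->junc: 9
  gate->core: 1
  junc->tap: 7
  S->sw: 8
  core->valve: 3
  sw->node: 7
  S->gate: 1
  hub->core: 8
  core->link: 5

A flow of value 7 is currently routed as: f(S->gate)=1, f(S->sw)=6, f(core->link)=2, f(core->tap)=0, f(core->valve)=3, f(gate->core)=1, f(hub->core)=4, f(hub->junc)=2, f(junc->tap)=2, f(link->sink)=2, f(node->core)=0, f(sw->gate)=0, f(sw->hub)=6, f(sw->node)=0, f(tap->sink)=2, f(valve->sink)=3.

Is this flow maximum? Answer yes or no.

Yes

Residual reachable from S: {S, core, gate, hub, junc, link, node, sw, tap}; sink is not reachable.
Saturated cut: core->valve, tap->sink, link->sink with total capacity 7 = current flow value. Flow is maximum.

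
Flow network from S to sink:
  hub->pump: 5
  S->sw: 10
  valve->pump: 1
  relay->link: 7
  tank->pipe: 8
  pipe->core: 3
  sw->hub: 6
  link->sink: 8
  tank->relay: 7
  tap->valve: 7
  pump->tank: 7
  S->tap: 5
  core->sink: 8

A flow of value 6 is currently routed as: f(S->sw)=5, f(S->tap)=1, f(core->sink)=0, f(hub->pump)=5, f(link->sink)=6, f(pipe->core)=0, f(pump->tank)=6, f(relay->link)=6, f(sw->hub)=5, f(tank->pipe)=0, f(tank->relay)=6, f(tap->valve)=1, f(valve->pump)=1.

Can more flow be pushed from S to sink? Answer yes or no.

Residual reachable from S: {S, hub, sw, tap, valve}; sink is not reachable.
Saturated cut: valve->pump, hub->pump with total capacity 6 = current flow value. Flow is maximum.

No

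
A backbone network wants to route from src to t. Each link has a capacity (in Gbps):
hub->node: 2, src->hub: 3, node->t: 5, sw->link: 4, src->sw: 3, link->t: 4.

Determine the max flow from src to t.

Augment src->hub->node->t: bottleneck 2. Total 2.
Augment src->sw->link->t: bottleneck 3. Total 5.
No augmenting path remains in the residual graph.

5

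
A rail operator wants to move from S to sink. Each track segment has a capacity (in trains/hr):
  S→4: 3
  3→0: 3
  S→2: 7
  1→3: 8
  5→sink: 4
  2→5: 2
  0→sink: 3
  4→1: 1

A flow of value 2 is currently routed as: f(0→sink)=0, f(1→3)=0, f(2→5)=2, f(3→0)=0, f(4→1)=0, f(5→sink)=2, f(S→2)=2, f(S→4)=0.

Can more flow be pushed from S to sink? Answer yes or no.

Yes

Residual path S→4→1→3→0→sink has bottleneck 1 > 0.
Pushing 1 along it raises the flow to 3, so the given flow is not maximum.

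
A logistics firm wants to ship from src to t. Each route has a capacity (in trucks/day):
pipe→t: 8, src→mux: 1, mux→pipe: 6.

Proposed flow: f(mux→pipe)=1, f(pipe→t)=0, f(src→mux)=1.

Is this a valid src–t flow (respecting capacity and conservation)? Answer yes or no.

Conservation fails at pipe: inflow 1 ≠ outflow 0.

No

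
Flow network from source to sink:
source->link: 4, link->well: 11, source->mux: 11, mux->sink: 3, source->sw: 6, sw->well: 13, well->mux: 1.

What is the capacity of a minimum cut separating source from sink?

Max flow = 3 (via 1 augmenting path).
In the residual at optimum, the set reachable from source is {link, mux, source, sw, well}.
Cut edges: mux->sink (cap 3). Sum = 3.

3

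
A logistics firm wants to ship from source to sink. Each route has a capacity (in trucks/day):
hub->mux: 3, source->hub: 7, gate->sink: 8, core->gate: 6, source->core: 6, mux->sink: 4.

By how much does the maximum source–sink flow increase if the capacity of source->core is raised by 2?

0

Original max flow = 9.
Even with extra capacity on source->core, another cut of capacity 9 remains binding.
New max flow = 9. Increase = 0.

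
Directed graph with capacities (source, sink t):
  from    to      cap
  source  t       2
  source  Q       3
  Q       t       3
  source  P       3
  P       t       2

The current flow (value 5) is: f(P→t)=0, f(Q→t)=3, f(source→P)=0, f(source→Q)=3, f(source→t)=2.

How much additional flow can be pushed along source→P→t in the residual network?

Residual capacities along the path: source→P: 3, P→t: 2.
Minimum is 2.

2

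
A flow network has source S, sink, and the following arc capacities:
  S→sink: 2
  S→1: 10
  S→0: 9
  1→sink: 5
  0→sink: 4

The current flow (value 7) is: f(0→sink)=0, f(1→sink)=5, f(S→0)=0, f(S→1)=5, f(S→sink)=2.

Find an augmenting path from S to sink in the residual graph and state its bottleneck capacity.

S→0→sink, bottleneck 4

Residual along S→0→sink: S→0: 9, 0→sink: 4.
Bottleneck = min = 4.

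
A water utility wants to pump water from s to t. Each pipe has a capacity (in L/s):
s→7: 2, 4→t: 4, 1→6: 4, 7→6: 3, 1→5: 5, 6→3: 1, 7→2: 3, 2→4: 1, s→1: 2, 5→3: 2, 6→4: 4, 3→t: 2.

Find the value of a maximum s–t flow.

Augment s→7→2→4→t: bottleneck 1. Total 1.
Augment s→7→6→4→t: bottleneck 1. Total 2.
Augment s→1→6→4→t: bottleneck 2. Total 4.
No augmenting path remains in the residual graph.

4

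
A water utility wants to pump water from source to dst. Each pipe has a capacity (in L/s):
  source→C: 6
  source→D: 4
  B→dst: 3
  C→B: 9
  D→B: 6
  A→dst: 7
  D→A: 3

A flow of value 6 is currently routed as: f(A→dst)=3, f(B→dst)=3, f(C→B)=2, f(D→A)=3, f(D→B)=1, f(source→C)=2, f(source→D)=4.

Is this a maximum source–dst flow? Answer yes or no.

Yes

Residual reachable from source: {B, C, D, source}; dst is not reachable.
Saturated cut: D→A, B→dst with total capacity 6 = current flow value. Flow is maximum.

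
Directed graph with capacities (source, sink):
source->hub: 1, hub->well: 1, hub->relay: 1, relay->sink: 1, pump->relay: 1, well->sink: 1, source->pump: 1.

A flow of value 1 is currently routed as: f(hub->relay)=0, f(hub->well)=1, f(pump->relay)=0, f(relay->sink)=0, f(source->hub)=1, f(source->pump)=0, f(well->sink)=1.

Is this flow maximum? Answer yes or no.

No

Residual path source->pump->relay->sink has bottleneck 1 > 0.
Pushing 1 along it raises the flow to 2, so the given flow is not maximum.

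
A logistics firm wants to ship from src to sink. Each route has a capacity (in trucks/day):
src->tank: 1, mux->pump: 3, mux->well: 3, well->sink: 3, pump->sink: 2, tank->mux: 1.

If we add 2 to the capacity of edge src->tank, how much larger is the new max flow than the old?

0

Original max flow = 1.
Even with extra capacity on src->tank, another cut of capacity 1 remains binding.
New max flow = 1. Increase = 0.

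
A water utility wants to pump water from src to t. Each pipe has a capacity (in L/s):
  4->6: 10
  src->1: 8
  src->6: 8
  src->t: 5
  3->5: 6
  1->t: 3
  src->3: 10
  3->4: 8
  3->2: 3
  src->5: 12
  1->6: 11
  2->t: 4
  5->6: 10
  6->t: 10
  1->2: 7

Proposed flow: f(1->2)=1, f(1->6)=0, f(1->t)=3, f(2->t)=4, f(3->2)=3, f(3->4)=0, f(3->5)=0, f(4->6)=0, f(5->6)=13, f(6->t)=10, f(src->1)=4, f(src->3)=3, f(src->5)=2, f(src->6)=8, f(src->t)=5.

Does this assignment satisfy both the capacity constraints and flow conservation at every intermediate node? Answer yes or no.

Capacity violated on 5->6: flow 13 > capacity 10.

No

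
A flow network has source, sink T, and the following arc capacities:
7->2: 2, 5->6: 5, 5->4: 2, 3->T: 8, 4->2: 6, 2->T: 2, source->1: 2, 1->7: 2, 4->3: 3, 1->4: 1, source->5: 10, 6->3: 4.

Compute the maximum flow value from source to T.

8

Augment source->1->7->2->T: bottleneck 2. Total 2.
Augment source->5->4->3->T: bottleneck 2. Total 4.
Augment source->5->6->3->T: bottleneck 4. Total 8.
No augmenting path remains in the residual graph.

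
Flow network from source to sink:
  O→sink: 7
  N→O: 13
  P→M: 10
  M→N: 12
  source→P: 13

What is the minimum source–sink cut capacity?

Max flow = 7 (via 1 augmenting path).
In the residual at optimum, the set reachable from source is {M, N, O, P, source}.
Cut edges: O→sink (cap 7). Sum = 7.

7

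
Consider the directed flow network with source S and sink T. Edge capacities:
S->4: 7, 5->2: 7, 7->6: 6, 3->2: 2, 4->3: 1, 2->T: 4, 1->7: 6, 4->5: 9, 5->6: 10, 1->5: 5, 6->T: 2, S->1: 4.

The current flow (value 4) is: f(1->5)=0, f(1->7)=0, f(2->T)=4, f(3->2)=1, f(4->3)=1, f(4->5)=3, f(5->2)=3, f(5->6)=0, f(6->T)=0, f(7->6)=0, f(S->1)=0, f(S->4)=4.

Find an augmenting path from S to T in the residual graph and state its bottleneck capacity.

S->4->5->6->T, bottleneck 2

Residual along S->4->5->6->T: S->4: 3, 4->5: 6, 5->6: 10, 6->T: 2.
Bottleneck = min = 2.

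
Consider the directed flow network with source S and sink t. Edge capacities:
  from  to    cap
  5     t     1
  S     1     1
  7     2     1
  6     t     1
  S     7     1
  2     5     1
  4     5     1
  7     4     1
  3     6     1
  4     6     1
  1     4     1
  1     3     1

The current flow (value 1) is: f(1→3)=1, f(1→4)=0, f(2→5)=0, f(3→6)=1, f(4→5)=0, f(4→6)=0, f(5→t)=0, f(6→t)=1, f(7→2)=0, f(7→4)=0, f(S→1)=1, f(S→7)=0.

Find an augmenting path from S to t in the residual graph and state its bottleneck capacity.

S→7→4→5→t, bottleneck 1

Residual along S→7→4→5→t: S→7: 1, 7→4: 1, 4→5: 1, 5→t: 1.
Bottleneck = min = 1.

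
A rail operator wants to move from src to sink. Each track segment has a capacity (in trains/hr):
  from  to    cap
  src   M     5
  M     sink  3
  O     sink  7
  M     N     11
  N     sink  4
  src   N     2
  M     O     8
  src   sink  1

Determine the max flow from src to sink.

Augment src→sink: bottleneck 1. Total 1.
Augment src→M→sink: bottleneck 3. Total 4.
Augment src→N→sink: bottleneck 2. Total 6.
Augment src→M→N→sink: bottleneck 2. Total 8.
No augmenting path remains in the residual graph.

8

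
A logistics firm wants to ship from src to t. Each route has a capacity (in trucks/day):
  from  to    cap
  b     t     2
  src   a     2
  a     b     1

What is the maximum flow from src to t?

1

Augment src->a->b->t: bottleneck 1. Total 1.
No augmenting path remains in the residual graph.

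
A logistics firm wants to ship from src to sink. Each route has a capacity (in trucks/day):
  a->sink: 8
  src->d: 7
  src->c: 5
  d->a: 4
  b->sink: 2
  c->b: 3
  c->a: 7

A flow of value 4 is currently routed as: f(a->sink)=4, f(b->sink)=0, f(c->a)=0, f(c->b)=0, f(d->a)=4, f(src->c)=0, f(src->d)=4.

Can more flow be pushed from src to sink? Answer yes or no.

Residual path src->c->a->sink has bottleneck 4 > 0.
Pushing 4 along it raises the flow to 8, so the given flow is not maximum.

Yes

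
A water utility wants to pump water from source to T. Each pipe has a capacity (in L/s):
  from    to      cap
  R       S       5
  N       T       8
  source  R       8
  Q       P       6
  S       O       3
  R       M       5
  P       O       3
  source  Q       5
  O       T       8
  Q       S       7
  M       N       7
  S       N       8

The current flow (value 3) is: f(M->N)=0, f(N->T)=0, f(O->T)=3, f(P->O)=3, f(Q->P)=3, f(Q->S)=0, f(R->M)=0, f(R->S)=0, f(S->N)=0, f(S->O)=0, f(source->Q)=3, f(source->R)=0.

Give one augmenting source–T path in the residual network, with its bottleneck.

Residual along source->Q->S->O->T: source->Q: 2, Q->S: 7, S->O: 3, O->T: 5.
Bottleneck = min = 2.

source->Q->S->O->T, bottleneck 2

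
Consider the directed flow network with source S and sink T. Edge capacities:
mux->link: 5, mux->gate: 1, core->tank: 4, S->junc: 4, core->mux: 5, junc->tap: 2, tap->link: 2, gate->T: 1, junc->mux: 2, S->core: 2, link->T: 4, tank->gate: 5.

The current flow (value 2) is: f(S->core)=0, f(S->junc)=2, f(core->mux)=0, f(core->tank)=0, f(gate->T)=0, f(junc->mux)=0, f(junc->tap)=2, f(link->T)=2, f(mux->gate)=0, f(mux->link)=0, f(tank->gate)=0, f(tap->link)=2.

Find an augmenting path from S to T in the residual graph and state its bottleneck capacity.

Residual along S->junc->mux->link->T: S->junc: 2, junc->mux: 2, mux->link: 5, link->T: 2.
Bottleneck = min = 2.

S->junc->mux->link->T, bottleneck 2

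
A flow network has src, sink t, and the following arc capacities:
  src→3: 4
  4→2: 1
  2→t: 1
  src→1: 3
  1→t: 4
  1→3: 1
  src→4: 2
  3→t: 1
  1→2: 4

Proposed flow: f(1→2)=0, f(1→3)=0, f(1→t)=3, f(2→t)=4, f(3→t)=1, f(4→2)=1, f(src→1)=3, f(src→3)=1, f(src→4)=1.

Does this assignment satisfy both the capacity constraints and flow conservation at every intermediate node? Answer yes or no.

Capacity violated on 2→t: flow 4 > capacity 1.

No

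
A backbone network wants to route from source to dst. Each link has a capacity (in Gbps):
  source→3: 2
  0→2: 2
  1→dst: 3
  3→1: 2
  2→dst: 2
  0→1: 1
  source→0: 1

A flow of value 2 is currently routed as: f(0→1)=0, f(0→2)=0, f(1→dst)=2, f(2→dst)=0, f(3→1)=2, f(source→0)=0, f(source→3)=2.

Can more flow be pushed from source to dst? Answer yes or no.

Residual path source→0→1→dst has bottleneck 1 > 0.
Pushing 1 along it raises the flow to 3, so the given flow is not maximum.

Yes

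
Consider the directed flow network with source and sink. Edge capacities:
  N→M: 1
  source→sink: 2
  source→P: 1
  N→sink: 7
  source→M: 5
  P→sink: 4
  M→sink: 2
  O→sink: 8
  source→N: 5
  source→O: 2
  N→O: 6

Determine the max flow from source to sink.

12

Augment source→sink: bottleneck 2. Total 2.
Augment source→P→sink: bottleneck 1. Total 3.
Augment source→N→sink: bottleneck 5. Total 8.
Augment source→O→sink: bottleneck 2. Total 10.
Augment source→M→sink: bottleneck 2. Total 12.
No augmenting path remains in the residual graph.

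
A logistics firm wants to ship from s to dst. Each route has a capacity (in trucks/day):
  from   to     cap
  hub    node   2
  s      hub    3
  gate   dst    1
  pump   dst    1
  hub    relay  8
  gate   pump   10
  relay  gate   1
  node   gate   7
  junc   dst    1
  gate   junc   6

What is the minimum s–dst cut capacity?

Max flow = 3 (via 3 augmenting paths).
In the residual at optimum, the set reachable from s is {s}.
Cut edges: s→hub (cap 3). Sum = 3.

3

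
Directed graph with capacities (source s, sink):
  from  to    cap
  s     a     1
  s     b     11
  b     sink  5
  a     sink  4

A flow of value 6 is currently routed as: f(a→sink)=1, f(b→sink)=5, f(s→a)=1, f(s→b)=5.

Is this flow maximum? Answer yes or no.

Yes

Residual reachable from s: {b, s}; sink is not reachable.
Saturated cut: s→a, b→sink with total capacity 6 = current flow value. Flow is maximum.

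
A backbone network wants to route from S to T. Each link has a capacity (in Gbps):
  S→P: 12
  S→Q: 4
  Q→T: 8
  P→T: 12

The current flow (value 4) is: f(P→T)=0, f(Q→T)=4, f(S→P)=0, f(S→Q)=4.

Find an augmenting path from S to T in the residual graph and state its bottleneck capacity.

Residual along S→P→T: S→P: 12, P→T: 12.
Bottleneck = min = 12.

S→P→T, bottleneck 12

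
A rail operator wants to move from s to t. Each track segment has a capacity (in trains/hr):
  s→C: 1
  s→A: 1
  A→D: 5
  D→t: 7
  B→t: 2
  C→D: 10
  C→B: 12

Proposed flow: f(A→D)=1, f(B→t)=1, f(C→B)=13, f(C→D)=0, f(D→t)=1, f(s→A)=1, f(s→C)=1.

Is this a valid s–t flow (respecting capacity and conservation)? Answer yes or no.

No

Capacity violated on C→B: flow 13 > capacity 12.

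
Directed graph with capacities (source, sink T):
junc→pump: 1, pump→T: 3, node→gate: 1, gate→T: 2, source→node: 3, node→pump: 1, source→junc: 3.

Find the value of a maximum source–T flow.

3

Augment source→junc→pump→T: bottleneck 1. Total 1.
Augment source→node→pump→T: bottleneck 1. Total 2.
Augment source→node→gate→T: bottleneck 1. Total 3.
No augmenting path remains in the residual graph.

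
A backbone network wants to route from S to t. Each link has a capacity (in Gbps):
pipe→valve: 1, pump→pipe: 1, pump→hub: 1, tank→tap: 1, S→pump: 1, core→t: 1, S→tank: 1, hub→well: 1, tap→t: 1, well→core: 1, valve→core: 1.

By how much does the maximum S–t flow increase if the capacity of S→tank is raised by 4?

Original max flow = 2.
Even with extra capacity on S→tank, another cut of capacity 2 remains binding.
New max flow = 2. Increase = 0.

0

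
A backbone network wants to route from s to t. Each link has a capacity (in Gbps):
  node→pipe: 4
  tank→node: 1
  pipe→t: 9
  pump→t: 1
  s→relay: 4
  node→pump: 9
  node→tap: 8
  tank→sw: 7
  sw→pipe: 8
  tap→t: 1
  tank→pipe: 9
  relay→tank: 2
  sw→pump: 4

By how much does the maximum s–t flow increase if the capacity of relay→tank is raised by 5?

2

Original max flow = 2.
After raising cap(relay→tank), augmenting paths through that edge carry 2 more units.
New max flow = 4. Increase = 2.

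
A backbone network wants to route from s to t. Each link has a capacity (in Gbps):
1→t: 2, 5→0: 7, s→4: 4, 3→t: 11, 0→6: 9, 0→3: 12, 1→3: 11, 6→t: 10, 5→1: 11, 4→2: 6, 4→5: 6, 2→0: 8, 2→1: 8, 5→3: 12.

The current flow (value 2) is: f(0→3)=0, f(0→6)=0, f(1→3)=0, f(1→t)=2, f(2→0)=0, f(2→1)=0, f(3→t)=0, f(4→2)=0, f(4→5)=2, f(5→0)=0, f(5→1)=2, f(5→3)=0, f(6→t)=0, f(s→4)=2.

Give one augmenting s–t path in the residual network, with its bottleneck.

Residual along s→4→5→3→t: s→4: 2, 4→5: 4, 5→3: 12, 3→t: 11.
Bottleneck = min = 2.

s→4→5→3→t, bottleneck 2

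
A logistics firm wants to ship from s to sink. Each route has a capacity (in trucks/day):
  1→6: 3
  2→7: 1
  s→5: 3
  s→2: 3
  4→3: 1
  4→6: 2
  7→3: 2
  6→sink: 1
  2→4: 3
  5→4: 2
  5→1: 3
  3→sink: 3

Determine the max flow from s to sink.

Augment s→5→1→6→sink: bottleneck 1. Total 1.
Augment s→5→4→3→sink: bottleneck 1. Total 2.
Augment s→2→7→3→sink: bottleneck 1. Total 3.
No augmenting path remains in the residual graph.

3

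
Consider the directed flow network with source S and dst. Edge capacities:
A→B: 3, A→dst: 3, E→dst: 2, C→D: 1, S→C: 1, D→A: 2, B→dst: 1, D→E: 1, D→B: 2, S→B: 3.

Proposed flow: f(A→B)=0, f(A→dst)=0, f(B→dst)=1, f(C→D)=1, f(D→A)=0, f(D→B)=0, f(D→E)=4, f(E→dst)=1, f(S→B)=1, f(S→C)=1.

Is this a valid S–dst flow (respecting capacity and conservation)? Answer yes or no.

No

Capacity violated on D→E: flow 4 > capacity 1.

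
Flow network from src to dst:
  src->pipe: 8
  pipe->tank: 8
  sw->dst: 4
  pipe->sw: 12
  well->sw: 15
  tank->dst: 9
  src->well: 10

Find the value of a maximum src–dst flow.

Augment src->pipe->tank->dst: bottleneck 8. Total 8.
Augment src->well->sw->dst: bottleneck 4. Total 12.
No augmenting path remains in the residual graph.

12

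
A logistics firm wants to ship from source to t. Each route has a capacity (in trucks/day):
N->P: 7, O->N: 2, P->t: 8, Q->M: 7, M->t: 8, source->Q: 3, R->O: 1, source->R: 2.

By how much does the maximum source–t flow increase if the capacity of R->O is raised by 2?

Original max flow = 4.
After raising cap(R->O), augmenting paths through that edge carry 1 more unit.
New max flow = 5. Increase = 1.

1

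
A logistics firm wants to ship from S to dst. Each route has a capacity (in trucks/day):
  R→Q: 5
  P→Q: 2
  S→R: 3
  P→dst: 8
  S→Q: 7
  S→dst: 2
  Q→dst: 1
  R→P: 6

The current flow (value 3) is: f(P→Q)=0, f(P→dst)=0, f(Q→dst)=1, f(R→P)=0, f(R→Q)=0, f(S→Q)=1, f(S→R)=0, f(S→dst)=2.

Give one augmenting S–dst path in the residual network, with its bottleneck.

S→R→P→dst, bottleneck 3

Residual along S→R→P→dst: S→R: 3, R→P: 6, P→dst: 8.
Bottleneck = min = 3.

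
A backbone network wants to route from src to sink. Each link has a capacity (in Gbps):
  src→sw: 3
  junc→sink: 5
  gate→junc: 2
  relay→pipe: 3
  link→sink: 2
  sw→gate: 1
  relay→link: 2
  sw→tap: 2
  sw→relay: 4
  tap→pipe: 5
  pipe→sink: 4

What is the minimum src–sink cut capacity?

3

Max flow = 3 (via 2 augmenting paths).
In the residual at optimum, the set reachable from src is {src}.
Cut edges: src→sw (cap 3). Sum = 3.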